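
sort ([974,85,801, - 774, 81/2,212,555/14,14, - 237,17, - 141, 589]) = [ - 774,-237, - 141,14,17,555/14,81/2 , 85,212,589,  801,974 ]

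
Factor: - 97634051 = - 1721^1 *56731^1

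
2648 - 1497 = 1151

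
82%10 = 2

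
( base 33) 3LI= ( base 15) 12a3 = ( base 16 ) F8A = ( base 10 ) 3978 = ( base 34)3f0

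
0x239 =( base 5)4234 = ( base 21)162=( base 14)2c9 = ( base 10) 569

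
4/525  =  4/525 = 0.01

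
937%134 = 133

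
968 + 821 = 1789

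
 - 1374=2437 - 3811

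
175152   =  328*534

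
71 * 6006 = 426426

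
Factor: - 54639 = - 3^2*13^1 * 467^1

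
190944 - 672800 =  - 481856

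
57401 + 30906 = 88307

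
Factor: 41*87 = 3567 = 3^1  *  29^1*41^1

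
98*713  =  69874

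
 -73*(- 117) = 8541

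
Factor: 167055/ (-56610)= - 301/102 = - 2^( - 1)*3^( - 1)*7^1*17^( - 1)*43^1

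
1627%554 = 519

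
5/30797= 5/30797 = 0.00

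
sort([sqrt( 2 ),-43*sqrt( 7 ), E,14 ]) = [-43 * sqrt( 7),sqrt( 2 ),E,  14 ]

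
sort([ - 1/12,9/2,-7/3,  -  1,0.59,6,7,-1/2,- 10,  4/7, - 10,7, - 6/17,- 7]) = [  -  10,  -  10, - 7,-7/3,  -  1, - 1/2, - 6/17, - 1/12, 4/7,0.59,9/2,6,7,7]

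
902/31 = 29 + 3/31  =  29.10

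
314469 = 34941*9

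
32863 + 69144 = 102007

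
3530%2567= 963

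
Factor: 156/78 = 2 = 2^1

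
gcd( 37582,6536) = 1634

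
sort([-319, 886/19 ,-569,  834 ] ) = [- 569,  -  319 , 886/19, 834] 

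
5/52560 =1/10512 = 0.00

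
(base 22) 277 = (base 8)2151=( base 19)328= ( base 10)1129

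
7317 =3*2439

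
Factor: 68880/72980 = 84/89=2^2*3^1*7^1 * 89^( - 1)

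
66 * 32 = 2112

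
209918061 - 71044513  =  138873548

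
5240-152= 5088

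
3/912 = 1/304  =  0.00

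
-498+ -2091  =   - 2589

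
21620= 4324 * 5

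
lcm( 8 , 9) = 72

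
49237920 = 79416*620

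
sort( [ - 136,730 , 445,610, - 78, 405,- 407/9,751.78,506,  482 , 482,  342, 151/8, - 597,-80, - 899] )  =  [- 899,  -  597 , - 136,  -  80 , -78,-407/9 , 151/8,342, 405,445, 482,482,506, 610 , 730,751.78 ]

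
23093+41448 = 64541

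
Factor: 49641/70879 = 3^1 * 16547^1*70879^( - 1)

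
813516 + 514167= 1327683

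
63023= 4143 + 58880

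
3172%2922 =250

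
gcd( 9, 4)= 1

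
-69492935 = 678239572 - 747732507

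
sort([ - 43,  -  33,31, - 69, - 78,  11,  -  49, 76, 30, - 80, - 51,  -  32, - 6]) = [ - 80, - 78 , - 69, - 51, - 49, - 43 , - 33, - 32 , - 6, 11, 30, 31, 76 ]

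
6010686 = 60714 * 99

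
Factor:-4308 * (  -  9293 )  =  40034244 = 2^2*3^1 * 359^1 * 9293^1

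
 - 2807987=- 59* 47593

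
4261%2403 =1858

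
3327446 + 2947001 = 6274447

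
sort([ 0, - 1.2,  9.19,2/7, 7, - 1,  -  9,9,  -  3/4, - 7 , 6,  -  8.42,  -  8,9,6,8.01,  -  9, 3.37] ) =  [-9 , - 9, - 8.42, - 8, - 7, - 1.2, - 1, - 3/4,  0,2/7,3.37, 6, 6, 7,8.01,  9,  9,  9.19]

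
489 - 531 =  - 42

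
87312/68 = 1284  =  1284.00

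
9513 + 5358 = 14871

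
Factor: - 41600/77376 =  - 2^1*3^ (  -  1) * 5^2 * 31^ (-1 ) = - 50/93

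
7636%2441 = 313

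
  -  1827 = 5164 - 6991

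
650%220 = 210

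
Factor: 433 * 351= 3^3*13^1*433^1 = 151983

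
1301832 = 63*20664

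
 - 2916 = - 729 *4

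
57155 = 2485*23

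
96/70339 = 96/70339 = 0.00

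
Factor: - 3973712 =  - 2^4 * 248357^1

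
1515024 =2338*648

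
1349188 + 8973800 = 10322988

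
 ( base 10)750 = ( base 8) 1356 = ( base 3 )1000210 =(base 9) 1023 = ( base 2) 1011101110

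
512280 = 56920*9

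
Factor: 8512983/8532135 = 945887/948015 = 3^(-2 ) * 5^( - 1)*21067^( - 1) * 945887^1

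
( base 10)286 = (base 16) 11e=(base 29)9p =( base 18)fg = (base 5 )2121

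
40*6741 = 269640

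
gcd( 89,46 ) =1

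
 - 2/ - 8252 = 1/4126  =  0.00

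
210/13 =16 + 2/13=16.15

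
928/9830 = 464/4915 = 0.09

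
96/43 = 2 + 10/43 = 2.23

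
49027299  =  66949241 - 17921942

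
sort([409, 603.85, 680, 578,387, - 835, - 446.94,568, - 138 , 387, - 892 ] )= [ - 892, - 835, - 446.94, - 138,387,387,409,568, 578,603.85 , 680]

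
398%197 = 4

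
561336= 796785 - 235449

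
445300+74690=519990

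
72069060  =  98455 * 732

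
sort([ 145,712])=[145, 712]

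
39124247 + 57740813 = 96865060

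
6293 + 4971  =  11264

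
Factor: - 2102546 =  - 2^1 * 73^1* 14401^1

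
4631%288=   23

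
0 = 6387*0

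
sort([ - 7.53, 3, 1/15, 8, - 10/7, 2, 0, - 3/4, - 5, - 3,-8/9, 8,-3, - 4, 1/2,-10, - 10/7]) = [- 10,  -  7.53,  -  5, - 4,  -  3, - 3, - 10/7, - 10/7, - 8/9 , - 3/4, 0,  1/15,  1/2,2,3, 8,  8 ] 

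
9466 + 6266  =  15732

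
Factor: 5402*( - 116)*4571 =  - 2^3 *7^1* 29^1 * 37^1 * 73^1 * 653^1 = - 2864334872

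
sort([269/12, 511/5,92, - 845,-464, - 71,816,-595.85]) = [-845,-595.85,- 464,-71, 269/12,92, 511/5, 816]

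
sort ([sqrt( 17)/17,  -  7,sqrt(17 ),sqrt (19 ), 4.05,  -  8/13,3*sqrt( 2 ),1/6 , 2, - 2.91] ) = [ - 7, - 2.91,-8/13, 1/6,sqrt (17)/17, 2,4.05, sqrt(17),3 * sqrt( 2) , sqrt(19) ] 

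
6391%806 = 749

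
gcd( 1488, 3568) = 16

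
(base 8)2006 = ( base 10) 1030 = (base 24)1im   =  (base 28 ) 18m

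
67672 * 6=406032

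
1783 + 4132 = 5915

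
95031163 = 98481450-3450287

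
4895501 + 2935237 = 7830738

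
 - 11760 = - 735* 16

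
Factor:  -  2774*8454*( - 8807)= 206536444572 = 2^2 * 3^1 * 19^1*73^1*1409^1*8807^1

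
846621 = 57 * 14853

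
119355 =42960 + 76395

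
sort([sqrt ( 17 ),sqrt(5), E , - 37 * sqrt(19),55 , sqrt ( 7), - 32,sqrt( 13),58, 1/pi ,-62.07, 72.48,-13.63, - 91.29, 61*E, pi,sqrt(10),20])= [ - 37 *sqrt(19),-91.29, - 62.07, - 32, - 13.63,1/pi,sqrt(5),sqrt( 7) , E,pi, sqrt ( 10 ),sqrt (13 ),sqrt(17), 20,55,58, 72.48,  61*E ]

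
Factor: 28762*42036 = 2^3 * 3^1*31^1*73^1*113^1*197^1 = 1209039432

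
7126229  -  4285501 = 2840728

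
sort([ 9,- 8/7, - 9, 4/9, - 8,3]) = [ - 9, - 8, - 8/7, 4/9, 3,9] 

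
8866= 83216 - 74350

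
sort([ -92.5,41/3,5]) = [ - 92.5, 5, 41/3]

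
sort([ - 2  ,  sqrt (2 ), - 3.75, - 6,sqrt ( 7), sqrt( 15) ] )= [ - 6, - 3.75 ,-2,sqrt(2)  ,  sqrt (7), sqrt ( 15) ] 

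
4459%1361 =376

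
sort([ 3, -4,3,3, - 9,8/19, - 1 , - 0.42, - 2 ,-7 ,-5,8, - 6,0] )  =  [ - 9, - 7 , - 6, - 5, - 4, - 2,-1, - 0.42,0,  8/19,3 , 3,3, 8 ]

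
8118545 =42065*193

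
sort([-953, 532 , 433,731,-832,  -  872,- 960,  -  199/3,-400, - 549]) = [ - 960, - 953, - 872, - 832,  -  549 , - 400, -199/3, 433, 532 , 731 ] 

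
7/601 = 7/601 = 0.01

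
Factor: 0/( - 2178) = 0 = 0^1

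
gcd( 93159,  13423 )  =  1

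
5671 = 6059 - 388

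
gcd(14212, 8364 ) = 68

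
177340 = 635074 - 457734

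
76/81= 76/81 = 0.94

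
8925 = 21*425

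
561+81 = 642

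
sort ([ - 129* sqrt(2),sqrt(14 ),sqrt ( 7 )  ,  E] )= [ - 129 * sqrt( 2 ), sqrt( 7 ), E,sqrt(14 )] 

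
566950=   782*725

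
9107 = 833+8274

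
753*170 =128010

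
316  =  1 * 316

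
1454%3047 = 1454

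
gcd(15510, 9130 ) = 110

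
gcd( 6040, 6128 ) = 8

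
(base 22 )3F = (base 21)3I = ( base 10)81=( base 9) 100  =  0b1010001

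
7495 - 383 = 7112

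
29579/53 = 29579/53  =  558.09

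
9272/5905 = 9272/5905=1.57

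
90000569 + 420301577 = 510302146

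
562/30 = 281/15 = 18.73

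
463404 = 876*529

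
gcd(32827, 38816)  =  1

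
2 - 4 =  - 2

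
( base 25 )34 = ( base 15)54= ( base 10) 79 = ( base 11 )72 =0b1001111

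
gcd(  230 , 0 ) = 230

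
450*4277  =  1924650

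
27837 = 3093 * 9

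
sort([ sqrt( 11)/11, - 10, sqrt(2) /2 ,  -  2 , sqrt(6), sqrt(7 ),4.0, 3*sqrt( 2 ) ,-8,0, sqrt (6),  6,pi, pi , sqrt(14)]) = [ - 10 , - 8,- 2,0,  sqrt(11)/11, sqrt( 2 ) /2,  sqrt( 6 ),sqrt(6), sqrt(7) , pi,pi, sqrt(14),  4.0,3*  sqrt(2), 6]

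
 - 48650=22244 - 70894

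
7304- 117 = 7187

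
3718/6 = 1859/3  =  619.67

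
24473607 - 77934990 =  - 53461383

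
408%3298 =408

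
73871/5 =14774+1/5= 14774.20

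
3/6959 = 3/6959 = 0.00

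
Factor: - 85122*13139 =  - 2^1*3^2*7^1*1877^1*4729^1= -1118417958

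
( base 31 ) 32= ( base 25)3K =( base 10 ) 95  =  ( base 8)137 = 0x5F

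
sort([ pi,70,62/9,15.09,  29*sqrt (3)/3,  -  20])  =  [ - 20,pi, 62/9, 15.09 , 29*sqrt(3)/3,70 ] 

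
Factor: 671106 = 2^1*3^1*37^1 * 3023^1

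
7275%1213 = 1210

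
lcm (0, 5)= 0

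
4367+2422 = 6789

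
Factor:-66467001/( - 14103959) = 3^1*41^( - 1)*109^1 *181^1*419^( - 1) * 821^ ( - 1 )*1123^1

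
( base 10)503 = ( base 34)er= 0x1F7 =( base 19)179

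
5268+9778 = 15046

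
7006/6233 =1 +773/6233 = 1.12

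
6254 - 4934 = 1320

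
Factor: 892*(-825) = -735900 =- 2^2*3^1 * 5^2*11^1*223^1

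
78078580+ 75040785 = 153119365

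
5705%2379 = 947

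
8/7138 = 4/3569 = 0.00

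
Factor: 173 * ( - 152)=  -26296 = - 2^3 *19^1*173^1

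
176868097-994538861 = -817670764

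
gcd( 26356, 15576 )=44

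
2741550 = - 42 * ( - 65275)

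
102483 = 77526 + 24957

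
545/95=5 + 14/19 = 5.74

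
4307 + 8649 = 12956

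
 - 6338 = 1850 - 8188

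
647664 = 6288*103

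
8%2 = 0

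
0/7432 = 0 =0.00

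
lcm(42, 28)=84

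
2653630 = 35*75818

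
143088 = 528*271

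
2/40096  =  1/20048 = 0.00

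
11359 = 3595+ 7764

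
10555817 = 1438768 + 9117049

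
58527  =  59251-724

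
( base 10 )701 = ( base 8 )1275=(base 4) 22331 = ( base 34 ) KL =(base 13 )41c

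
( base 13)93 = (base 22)5A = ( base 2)1111000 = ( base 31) 3r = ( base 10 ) 120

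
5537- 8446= - 2909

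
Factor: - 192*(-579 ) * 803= 89267904= 2^6 * 3^2*11^1*73^1*193^1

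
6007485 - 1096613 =4910872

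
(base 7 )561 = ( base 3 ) 101200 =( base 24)c0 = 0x120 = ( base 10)288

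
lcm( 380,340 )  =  6460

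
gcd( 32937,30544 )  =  1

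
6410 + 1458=7868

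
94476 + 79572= 174048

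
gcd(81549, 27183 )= 27183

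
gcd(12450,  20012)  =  2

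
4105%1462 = 1181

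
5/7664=5/7664 = 0.00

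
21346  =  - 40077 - -61423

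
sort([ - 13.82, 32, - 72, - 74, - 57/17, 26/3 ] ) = [ - 74, - 72,-13.82, - 57/17,26/3, 32 ] 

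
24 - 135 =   -  111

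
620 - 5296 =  - 4676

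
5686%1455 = 1321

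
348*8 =2784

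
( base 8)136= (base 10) 94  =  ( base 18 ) 54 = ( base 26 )3G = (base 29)37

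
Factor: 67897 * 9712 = 2^4 * 43^1 * 607^1*1579^1= 659415664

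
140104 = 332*422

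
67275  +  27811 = 95086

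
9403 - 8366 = 1037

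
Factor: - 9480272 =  - 2^4*592517^1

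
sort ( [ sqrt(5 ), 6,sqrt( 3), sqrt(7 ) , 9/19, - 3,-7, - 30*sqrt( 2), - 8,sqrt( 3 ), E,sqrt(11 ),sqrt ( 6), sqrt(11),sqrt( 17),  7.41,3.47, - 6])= [ - 30 * sqrt( 2),  -  8, - 7, - 6, - 3,9/19, sqrt(3), sqrt( 3), sqrt(5), sqrt(6 ), sqrt ( 7), E, sqrt ( 11), sqrt (11) , 3.47, sqrt(17 ),6, 7.41 ]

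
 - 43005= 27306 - 70311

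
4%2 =0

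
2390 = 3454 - 1064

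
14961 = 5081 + 9880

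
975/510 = 1 + 31/34= 1.91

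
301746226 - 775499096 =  - 473752870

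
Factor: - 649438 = - 2^1 * 443^1*733^1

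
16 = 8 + 8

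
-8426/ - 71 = 118 + 48/71 = 118.68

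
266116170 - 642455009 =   -  376338839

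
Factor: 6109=41^1*149^1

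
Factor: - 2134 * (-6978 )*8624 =2^6 *3^1*7^2 * 11^2 * 97^1*1163^1 =128420432448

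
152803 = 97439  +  55364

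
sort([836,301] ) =[ 301,836]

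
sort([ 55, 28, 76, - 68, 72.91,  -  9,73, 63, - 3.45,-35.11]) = [-68, - 35.11,  -  9,-3.45, 28, 55,63,  72.91, 73,76 ] 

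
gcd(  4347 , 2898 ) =1449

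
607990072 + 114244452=722234524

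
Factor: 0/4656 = 0  =  0^1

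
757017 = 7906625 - 7149608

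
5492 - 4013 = 1479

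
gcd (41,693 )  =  1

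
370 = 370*1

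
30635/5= 6127 = 6127.00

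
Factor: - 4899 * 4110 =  - 20134890 = - 2^1*3^2*5^1 * 23^1*71^1 * 137^1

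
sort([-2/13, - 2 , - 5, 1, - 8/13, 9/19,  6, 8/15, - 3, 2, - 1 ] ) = [ - 5, - 3, -2, - 1, - 8/13, - 2/13,9/19, 8/15, 1,  2, 6] 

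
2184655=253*8635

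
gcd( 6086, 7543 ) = 1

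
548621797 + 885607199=1434228996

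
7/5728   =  7/5728= 0.00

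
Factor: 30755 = 5^1*6151^1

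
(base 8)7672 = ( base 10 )4026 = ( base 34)3GE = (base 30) 4e6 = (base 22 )870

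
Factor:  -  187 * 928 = -173536 = - 2^5*11^1 * 17^1 * 29^1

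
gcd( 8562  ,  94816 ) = 2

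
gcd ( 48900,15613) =1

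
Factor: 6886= 2^1*11^1*313^1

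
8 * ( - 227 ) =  - 1816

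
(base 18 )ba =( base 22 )9A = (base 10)208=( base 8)320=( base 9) 251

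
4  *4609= 18436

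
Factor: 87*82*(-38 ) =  - 271092 = - 2^2*3^1*19^1*29^1*41^1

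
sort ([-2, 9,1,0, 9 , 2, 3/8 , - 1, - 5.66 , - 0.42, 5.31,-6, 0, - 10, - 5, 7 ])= [ - 10, - 6, - 5.66, - 5,- 2,-1, - 0.42, 0, 0, 3/8, 1, 2,  5.31, 7, 9, 9 ] 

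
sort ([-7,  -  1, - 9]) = [ - 9,-7, - 1 ] 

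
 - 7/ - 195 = 7/195 = 0.04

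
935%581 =354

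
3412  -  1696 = 1716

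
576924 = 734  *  786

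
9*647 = 5823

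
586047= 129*4543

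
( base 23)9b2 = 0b1001110011000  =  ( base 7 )20424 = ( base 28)6B4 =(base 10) 5016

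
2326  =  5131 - 2805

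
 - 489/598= - 489/598 = - 0.82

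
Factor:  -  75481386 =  - 2^1*3^1*12580231^1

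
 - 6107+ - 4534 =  - 10641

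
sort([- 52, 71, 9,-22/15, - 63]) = [ - 63, - 52  , - 22/15, 9,  71]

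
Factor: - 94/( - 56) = 47/28 =2^( - 2 )  *7^( - 1)*47^1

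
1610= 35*46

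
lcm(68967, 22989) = 68967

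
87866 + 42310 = 130176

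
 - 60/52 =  - 15/13 = - 1.15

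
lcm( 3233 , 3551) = 216611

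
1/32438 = 1/32438 = 0.00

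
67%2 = 1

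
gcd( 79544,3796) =4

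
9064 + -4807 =4257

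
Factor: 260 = 2^2*5^1*13^1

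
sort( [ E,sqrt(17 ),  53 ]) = [ E,sqrt(17 ),  53 ]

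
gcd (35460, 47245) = 5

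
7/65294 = 7/65294 = 0.00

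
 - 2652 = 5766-8418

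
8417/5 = 8417/5 = 1683.40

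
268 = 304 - 36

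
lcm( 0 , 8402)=0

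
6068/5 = 6068/5 =1213.60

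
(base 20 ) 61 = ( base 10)121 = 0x79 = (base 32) 3P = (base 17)72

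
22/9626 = 11/4813 = 0.00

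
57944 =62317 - 4373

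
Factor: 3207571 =3207571^1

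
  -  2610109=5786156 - 8396265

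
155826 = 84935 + 70891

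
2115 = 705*3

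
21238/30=707 + 14/15 =707.93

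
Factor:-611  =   - 13^1*47^1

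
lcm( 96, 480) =480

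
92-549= - 457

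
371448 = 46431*8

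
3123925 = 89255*35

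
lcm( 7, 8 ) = 56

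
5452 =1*5452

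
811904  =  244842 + 567062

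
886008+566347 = 1452355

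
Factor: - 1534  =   - 2^1*13^1*59^1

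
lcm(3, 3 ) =3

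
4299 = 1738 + 2561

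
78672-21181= 57491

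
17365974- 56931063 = -39565089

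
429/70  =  6 + 9/70 = 6.13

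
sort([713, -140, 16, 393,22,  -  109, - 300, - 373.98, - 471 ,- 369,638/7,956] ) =[ - 471,-373.98, - 369,-300, - 140, - 109, 16,22  ,  638/7, 393, 713,956 ] 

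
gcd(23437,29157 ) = 1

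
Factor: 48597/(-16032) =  - 97/32= - 2^(-5 )*97^1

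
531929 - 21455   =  510474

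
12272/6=2045+1/3 = 2045.33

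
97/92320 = 97/92320  =  0.00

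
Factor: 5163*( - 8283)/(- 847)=3887739/77 = 3^2*7^( -1) *11^( -1)*251^1*1721^1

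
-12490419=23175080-35665499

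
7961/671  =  7961/671=11.86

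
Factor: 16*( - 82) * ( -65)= 2^5*5^1*13^1*41^1 = 85280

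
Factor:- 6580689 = - 3^1*277^1* 7919^1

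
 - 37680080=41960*(-898) 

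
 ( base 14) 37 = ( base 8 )61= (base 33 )1G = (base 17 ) 2F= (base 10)49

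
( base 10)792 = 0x318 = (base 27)129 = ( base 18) 280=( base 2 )1100011000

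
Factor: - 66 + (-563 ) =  - 629 = -17^1*37^1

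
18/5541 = 6/1847  =  0.00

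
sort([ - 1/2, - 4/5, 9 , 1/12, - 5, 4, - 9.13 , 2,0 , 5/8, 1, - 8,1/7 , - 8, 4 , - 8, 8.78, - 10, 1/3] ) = [-10, - 9.13, - 8 , - 8,-8, - 5, - 4/5, - 1/2, 0,1/12, 1/7,  1/3, 5/8, 1,2,  4, 4 , 8.78,9]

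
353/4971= 353/4971   =  0.07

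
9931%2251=927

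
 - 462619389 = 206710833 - 669330222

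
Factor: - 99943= - 17^1*5879^1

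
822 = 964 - 142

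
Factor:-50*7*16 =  - 2^5*5^2*7^1 = - 5600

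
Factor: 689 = 13^1 * 53^1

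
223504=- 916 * ( - 244 )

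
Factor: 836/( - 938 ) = -2^1*7^(-1)*11^1*19^1*67^( - 1) =-418/469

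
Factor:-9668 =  - 2^2*2417^1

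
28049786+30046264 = 58096050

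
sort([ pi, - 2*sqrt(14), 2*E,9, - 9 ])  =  [ - 9 , - 2 *sqrt(14),pi , 2*E, 9] 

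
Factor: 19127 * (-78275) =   -  5^2*31^2  *101^1*617^1 = -1497165925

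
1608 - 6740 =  - 5132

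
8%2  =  0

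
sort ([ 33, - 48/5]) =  [ - 48/5, 33 ]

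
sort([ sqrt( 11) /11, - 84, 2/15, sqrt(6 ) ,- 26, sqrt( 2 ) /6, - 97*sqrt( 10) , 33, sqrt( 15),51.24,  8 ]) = [ - 97*sqrt( 10), - 84,-26 , 2/15, sqrt( 2 ) /6,sqrt( 11 ) /11, sqrt( 6 ), sqrt( 15 ), 8, 33, 51.24]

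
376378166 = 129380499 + 246997667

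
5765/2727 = 2 +311/2727 = 2.11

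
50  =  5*10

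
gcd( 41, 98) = 1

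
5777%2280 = 1217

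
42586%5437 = 4527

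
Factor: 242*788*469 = 2^3*7^1 * 11^2*67^1*197^1 = 89436424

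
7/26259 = 7/26259=0.00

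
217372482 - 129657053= 87715429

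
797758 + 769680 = 1567438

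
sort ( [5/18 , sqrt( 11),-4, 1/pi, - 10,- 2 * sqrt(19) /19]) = [ - 10,-4,-2*sqrt (19 )/19,5/18, 1/pi,  sqrt( 11) ] 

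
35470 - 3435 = 32035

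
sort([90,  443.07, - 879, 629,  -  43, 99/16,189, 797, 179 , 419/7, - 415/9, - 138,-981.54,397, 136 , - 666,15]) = [- 981.54, - 879, - 666, - 138, - 415/9, -43,99/16, 15, 419/7, 90, 136,179, 189, 397, 443.07, 629, 797 ]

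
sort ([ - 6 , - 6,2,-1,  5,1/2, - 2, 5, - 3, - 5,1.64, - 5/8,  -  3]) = [ - 6, - 6, - 5, - 3, - 3,- 2, - 1 , -5/8,1/2, 1.64, 2,  5, 5]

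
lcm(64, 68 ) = 1088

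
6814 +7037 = 13851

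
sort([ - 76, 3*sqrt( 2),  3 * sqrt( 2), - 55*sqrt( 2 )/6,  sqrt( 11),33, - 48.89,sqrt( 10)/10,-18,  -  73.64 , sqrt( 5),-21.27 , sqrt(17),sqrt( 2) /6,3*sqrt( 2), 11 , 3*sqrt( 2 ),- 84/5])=[  -  76, - 73.64,-48.89, -21.27, - 18, -84/5, - 55*sqrt( 2 ) /6, sqrt(2)/6, sqrt ( 10 ) /10 , sqrt(5 ), sqrt (11 ),sqrt(17) , 3*sqrt( 2), 3 *sqrt( 2 ), 3*sqrt( 2), 3*sqrt ( 2 ),  11, 33]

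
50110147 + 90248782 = 140358929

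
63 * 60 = 3780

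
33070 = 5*6614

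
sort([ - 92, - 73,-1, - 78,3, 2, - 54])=[- 92, - 78, - 73, - 54, - 1, 2,  3] 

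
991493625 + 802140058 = 1793633683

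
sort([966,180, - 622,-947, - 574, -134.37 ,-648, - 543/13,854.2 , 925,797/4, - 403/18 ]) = [ - 947, - 648,- 622, - 574 , - 134.37,- 543/13, - 403/18,180,797/4, 854.2,925,966 ] 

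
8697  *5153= 44815641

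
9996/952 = 10+ 1/2 = 10.50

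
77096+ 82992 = 160088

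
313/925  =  313/925 = 0.34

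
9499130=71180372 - 61681242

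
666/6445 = 666/6445=0.10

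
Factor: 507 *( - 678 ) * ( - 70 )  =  24062220 = 2^2 * 3^2*5^1*7^1*13^2 * 113^1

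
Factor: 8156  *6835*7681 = 2^2 * 5^1*1367^1*2039^1*7681^1 = 428187023060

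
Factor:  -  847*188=-159236=- 2^2*7^1*11^2*47^1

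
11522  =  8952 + 2570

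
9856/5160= 1232/645 = 1.91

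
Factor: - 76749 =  - 3^1*25583^1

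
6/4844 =3/2422 = 0.00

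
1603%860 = 743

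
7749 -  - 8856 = 16605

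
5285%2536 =213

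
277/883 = 277/883 = 0.31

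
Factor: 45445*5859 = 266262255 = 3^3*5^1*7^1*31^1*61^1*149^1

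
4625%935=885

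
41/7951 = 41/7951 = 0.01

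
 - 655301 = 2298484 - 2953785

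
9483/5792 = 9483/5792 = 1.64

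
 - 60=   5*( - 12)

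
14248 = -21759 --36007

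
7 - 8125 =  - 8118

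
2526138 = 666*3793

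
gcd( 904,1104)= 8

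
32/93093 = 32/93093 = 0.00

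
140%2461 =140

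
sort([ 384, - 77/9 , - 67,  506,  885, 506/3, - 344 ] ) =[ - 344, - 67, - 77/9, 506/3 , 384, 506,885 ]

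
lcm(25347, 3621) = 25347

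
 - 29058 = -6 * 4843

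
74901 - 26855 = 48046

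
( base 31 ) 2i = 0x50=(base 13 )62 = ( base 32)2G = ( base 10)80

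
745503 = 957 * 779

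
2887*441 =1273167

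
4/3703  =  4/3703 =0.00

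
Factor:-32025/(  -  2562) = 25/2= 2^( - 1) * 5^2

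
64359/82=784 + 71/82 = 784.87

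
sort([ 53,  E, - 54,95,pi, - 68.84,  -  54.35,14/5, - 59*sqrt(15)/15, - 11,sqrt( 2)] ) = [ - 68.84, - 54.35,-54, -59  *  sqrt(15 )/15 ,-11,sqrt(2 ), E,14/5, pi,53  ,  95]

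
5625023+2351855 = 7976878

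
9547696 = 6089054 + 3458642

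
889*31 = 27559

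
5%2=1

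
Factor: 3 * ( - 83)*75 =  - 3^2*5^2*83^1 = - 18675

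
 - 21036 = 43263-64299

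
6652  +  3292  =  9944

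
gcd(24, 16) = 8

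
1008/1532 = 252/383= 0.66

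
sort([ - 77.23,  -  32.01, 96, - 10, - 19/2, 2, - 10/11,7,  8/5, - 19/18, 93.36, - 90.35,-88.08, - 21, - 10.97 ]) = [ - 90.35, - 88.08 ,- 77.23, - 32.01, - 21, - 10.97  , - 10, - 19/2, - 19/18, - 10/11,8/5, 2, 7,93.36 , 96]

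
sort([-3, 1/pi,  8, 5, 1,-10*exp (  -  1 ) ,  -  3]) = [  -  10*exp( - 1), - 3, - 3, 1/pi, 1, 5,8] 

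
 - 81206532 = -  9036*8987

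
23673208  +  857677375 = 881350583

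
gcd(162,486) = 162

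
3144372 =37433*84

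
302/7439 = 302/7439 =0.04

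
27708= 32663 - 4955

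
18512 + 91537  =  110049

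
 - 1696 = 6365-8061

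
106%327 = 106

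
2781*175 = 486675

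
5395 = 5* 1079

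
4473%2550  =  1923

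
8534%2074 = 238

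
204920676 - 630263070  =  -425342394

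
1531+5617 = 7148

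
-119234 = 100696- 219930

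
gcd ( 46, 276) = 46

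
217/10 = 217/10= 21.70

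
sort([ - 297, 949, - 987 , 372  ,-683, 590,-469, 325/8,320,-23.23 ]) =[ - 987, - 683,  -  469, - 297,  -  23.23, 325/8,  320  ,  372 , 590, 949]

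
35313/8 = 4414 + 1/8 = 4414.12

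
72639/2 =72639/2 = 36319.50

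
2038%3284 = 2038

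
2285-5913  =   - 3628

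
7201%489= 355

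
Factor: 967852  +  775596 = 2^3*7^1*163^1*191^1 =1743448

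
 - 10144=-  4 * 2536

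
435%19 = 17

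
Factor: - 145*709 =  - 102805=- 5^1*29^1*709^1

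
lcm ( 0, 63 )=0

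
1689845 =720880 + 968965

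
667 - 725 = - 58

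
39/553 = 39/553= 0.07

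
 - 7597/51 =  - 7597/51 = - 148.96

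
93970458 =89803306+4167152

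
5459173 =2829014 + 2630159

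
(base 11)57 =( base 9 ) 68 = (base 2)111110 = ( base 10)62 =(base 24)2e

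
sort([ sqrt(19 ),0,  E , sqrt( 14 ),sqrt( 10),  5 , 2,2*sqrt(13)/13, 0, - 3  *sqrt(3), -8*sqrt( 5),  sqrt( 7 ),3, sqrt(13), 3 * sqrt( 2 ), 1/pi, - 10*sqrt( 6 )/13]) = [-8*sqrt(5 ),-3*sqrt( 3 ), - 10*sqrt( 6)/13 , 0,0,1/pi,2*sqrt( 13)/13,2,  sqrt (7), E , 3,sqrt( 10),sqrt( 13),sqrt( 14), 3*sqrt( 2),sqrt (19),5 ] 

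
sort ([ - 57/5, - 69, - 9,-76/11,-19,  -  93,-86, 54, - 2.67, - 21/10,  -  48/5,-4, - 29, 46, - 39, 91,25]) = [-93,  -  86, - 69,-39, - 29, - 19, - 57/5, - 48/5, - 9, - 76/11, - 4, - 2.67,- 21/10,  25,46, 54, 91 ]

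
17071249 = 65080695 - 48009446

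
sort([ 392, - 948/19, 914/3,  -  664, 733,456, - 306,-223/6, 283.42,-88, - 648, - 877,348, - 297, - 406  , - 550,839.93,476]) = [ - 877, - 664, - 648, - 550,-406, - 306, - 297,-88,-948/19, - 223/6,283.42, 914/3,348,392,456,476 , 733,839.93]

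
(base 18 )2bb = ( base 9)1152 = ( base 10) 857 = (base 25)197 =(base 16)359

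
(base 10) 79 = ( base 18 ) 47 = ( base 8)117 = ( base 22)3D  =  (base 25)34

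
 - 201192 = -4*50298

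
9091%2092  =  723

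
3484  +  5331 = 8815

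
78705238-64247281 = 14457957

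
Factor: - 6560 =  - 2^5*5^1*41^1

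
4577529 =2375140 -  - 2202389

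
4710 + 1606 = 6316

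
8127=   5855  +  2272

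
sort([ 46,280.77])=[46,280.77] 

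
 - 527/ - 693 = 527/693 =0.76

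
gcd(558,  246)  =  6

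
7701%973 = 890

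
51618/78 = 8603/13  =  661.77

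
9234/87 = 106 + 4/29= 106.14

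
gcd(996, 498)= 498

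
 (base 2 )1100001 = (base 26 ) 3j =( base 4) 1201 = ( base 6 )241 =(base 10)97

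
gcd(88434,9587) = 1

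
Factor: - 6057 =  - 3^2*673^1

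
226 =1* 226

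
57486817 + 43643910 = 101130727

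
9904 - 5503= 4401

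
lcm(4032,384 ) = 8064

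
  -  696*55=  - 38280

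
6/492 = 1/82 = 0.01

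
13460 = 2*6730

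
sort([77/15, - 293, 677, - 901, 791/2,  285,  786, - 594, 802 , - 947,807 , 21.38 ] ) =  [ - 947, - 901, - 594,- 293,77/15,21.38,285 , 791/2,677,786, 802,807 ]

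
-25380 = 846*( -30) 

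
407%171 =65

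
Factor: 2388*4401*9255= 97266236940 = 2^2*3^5*5^1*  163^1*199^1*617^1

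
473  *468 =221364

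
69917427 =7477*9351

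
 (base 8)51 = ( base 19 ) 23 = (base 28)1d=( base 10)41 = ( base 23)1I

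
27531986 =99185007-71653021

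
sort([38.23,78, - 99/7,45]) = [ - 99/7,38.23, 45,78]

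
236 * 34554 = 8154744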